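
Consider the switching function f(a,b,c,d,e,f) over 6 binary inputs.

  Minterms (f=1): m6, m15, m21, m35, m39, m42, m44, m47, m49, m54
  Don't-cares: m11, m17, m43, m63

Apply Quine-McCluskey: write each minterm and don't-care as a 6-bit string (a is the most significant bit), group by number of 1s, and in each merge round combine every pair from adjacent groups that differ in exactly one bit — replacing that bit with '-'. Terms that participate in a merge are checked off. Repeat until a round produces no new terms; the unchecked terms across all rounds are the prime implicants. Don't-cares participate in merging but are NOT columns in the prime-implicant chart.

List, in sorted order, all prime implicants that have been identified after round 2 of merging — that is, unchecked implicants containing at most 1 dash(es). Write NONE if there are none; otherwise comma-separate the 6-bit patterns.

size-2^0 implicants → 000110  001011(✓)  001111(✓)  010001(✓)  010101(✓)  100011(✓)  100111(✓)  101010(✓)  101011(✓)  101100  101111(✓)  110001(✓)  110110  111111(✓)
size-2^1 implicants → -01011(✓)  -01111(✓)  -10001  001-11(✓)  010-01  1-1111  10-011(✓)  10-111(✓)  100-11(✓)  101-11(✓)  10101-
size-2^2 implicants → -01-11  10--11
Unchecked terms (primes): -01-11, -10001, 000110, 010-01, 1-1111, 10--11, 10101-, 101100, 110110

-10001, 000110, 010-01, 1-1111, 10101-, 101100, 110110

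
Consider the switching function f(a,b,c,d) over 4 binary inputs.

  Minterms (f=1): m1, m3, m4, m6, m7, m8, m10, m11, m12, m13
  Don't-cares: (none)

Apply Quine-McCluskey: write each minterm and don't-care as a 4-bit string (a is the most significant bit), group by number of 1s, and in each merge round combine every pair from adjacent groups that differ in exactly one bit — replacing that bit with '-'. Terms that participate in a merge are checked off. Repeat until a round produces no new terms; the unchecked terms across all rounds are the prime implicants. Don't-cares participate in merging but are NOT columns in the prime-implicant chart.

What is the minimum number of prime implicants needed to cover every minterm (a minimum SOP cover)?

Round 0: 0001✓ 0011✓ 0100✓ 0110✓ 0111✓ 1000✓ 1010✓ 1011✓ 1100✓ 1101✓
Round 1: -011 -100 0-11 00-1 01-0 011- 1-00 10-0 101- 110-
PIs = {-011, -100, 0-11, 00-1, 01-0, 011-, 1-00, 10-0, 101-, 110-}
Coverage chart:
  m1: 00-1 ←essential
  m3: -011,0-11,00-1
  m4: -100,01-0
  m6: 01-0,011-
  m7: 0-11,011-
  m8: 1-00,10-0
  m10: 10-0,101-
  m11: -011,101-
  m12: -100,1-00,110-
  m13: 110- ←essential
Essential: 00-1, 110-
Petrick residual → -011, -100, 011-, 10-0
Min cover (6 terms): b'cd + bc'd' + a'b'd + a'bc + ab'd' + abc'

6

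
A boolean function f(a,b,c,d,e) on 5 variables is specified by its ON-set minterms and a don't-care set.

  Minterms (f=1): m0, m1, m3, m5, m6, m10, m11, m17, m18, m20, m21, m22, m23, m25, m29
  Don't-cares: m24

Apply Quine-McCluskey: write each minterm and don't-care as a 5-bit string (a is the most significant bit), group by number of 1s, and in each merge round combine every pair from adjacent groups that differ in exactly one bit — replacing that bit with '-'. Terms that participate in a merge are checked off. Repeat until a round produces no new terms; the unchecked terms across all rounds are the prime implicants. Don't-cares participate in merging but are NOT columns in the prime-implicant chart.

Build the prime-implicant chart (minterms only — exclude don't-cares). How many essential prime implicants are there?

[col 0] 00000*, 00001*, 00011*, 00101*, 00110*, 01010*, 01011*, 10001*, 10010*, 10100*, 10101*, 10110*, 10111*, 11000*, 11001*, 11101*
[col 1] -0001*, -0101*, -0110, 0-011, 00-01*, 000-1, 0000-, 0101-, 1-001*, 1-101*, 10-01*, 10-10, 101-0*, 101-1*, 1010-*, 1011-*, 11-01*, 1100-
[col 2] -0-01, 1--01, 101--
Prime implicants: -0-01, -0110, 0-011, 000-1, 0000-, 0101-, 1--01, 10-10, 101--, 1100-
PI chart (minterm → PIs covering it):
  0 | 0000-  (sole → essential)
  1 | -0-01,000-1,0000-
  3 | 0-011,000-1
  5 | -0-01  (sole → essential)
  6 | -0110  (sole → essential)
  10 | 0101-  (sole → essential)
  11 | 0-011,0101-
  17 | -0-01,1--01
  18 | 10-10  (sole → essential)
  20 | 101--  (sole → essential)
  21 | -0-01,1--01,101--
  22 | -0110,10-10,101--
  23 | 101--  (sole → essential)
  25 | 1--01,1100-
  29 | 1--01  (sole → essential)
Essential prime implicants: -0-01, -0110, 0000-, 0101-, 1--01, 10-10, 101--

7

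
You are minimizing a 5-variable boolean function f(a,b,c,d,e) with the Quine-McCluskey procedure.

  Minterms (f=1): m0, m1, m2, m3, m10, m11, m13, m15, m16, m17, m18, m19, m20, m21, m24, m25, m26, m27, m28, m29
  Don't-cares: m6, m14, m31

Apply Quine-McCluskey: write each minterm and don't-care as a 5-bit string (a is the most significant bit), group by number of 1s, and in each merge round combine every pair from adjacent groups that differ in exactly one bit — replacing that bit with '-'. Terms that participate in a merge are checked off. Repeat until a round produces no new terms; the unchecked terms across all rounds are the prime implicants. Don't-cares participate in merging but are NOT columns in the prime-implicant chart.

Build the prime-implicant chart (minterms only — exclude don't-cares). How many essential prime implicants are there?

3

[col 0] 00000*, 00001*, 00010*, 00011*, 00110*, 01010*, 01011*, 01101*, 01110*, 01111*, 10000*, 10001*, 10010*, 10011*, 10100*, 10101*, 11000*, 11001*, 11010*, 11011*, 11100*, 11101*, 11111*
[col 1] -0000*, -0001*, -0010*, -0011*, -1010*, -1011*, -1101*, -1111*, 0-010*, 0-011*, 0-110*, 00-10*, 000-0*, 000-1*, 0000-*, 0001-*, 01-10*, 01-11*, 0101-*, 011-1*, 0111-*, 1-000*, 1-001*, 1-010*, 1-011*, 1-100*, 1-101*, 10-00*, 10-01*, 100-0*, 100-1*, 1000-*, 1001-*, 1010-*, 11-00*, 11-01*, 11-11*, 110-0*, 110-1*, 1100-*, 1101-*, 111-1*, 1110-*
[col 2] --010*, --011*, -00-0*, -00-1*, -000-*, -001-*, -1-11, -101-*, -11-1, 0--10, 0-01-*, 000--*, 01-1-, 1--00*, 1--01*, 1-0-0*, 1-0-1*, 1-00-*, 1-01-*, 1-10-*, 10-0-*, 100--*, 11--1, 11-0-*, 110--*
[col 3] --01-, -00--, 1--0-, 1-0--
Prime implicants: --01-, -00--, -1-11, -11-1, 0--10, 01-1-, 1--0-, 1-0--, 11--1
PI chart (minterm → PIs covering it):
  0 | -00--  (sole → essential)
  1 | -00--  (sole → essential)
  2 | --01-,-00--,0--10
  3 | --01-,-00--
  10 | --01-,0--10,01-1-
  11 | --01-,-1-11,01-1-
  13 | -11-1  (sole → essential)
  15 | -1-11,-11-1,01-1-
  16 | -00--,1--0-,1-0--
  17 | -00--,1--0-,1-0--
  18 | --01-,-00--,1-0--
  19 | --01-,-00--,1-0--
  20 | 1--0-  (sole → essential)
  21 | 1--0-  (sole → essential)
  24 | 1--0-,1-0--
  25 | 1--0-,1-0--,11--1
  26 | --01-,1-0--
  27 | --01-,-1-11,1-0--,11--1
  28 | 1--0-  (sole → essential)
  29 | -11-1,1--0-,11--1
Essential prime implicants: -00--, -11-1, 1--0-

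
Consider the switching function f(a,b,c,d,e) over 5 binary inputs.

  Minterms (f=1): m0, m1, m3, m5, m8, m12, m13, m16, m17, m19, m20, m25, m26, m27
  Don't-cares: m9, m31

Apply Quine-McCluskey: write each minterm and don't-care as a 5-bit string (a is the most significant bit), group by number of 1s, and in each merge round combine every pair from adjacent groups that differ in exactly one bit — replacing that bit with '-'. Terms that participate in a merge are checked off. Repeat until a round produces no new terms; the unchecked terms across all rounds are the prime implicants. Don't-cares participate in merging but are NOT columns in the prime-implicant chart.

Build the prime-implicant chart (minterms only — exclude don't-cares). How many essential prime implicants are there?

5

Round 0: 00000✓ 00001✓ 00011✓ 00101✓ 01000✓ 01001✓ 01100✓ 01101✓ 10000✓ 10001✓ 10011✓ 10100✓ 11001✓ 11010✓ 11011✓ 11111✓
Round 1: -0000✓ -0001✓ -0011✓ -1001✓ 0-000✓ 0-001✓ 0-101✓ 00-01✓ 000-1✓ 0000-✓ 01-00✓ 01-01✓ 0100-✓ 0110-✓ 1-001✓ 1-011✓ 10-00 100-1✓ 1000-✓ 11-11 110-1✓ 1101-
Round 2: --001 -00-1 -000- 0--01 0-00- 01-0- 1-0-1
PIs = {--001, -00-1, -000-, 0--01, 0-00-, 01-0-, 1-0-1, 10-00, 11-11, 1101-}
Coverage chart:
  m0: -000-,0-00-
  m1: --001,-00-1,-000-,0--01,0-00-
  m3: -00-1 ←essential
  m5: 0--01 ←essential
  m8: 0-00-,01-0-
  m12: 01-0- ←essential
  m13: 0--01,01-0-
  m16: -000-,10-00
  m17: --001,-00-1,-000-,1-0-1
  m19: -00-1,1-0-1
  m20: 10-00 ←essential
  m25: --001,1-0-1
  m26: 1101- ←essential
  m27: 1-0-1,11-11,1101-
Essential: -00-1, 0--01, 01-0-, 10-00, 1101-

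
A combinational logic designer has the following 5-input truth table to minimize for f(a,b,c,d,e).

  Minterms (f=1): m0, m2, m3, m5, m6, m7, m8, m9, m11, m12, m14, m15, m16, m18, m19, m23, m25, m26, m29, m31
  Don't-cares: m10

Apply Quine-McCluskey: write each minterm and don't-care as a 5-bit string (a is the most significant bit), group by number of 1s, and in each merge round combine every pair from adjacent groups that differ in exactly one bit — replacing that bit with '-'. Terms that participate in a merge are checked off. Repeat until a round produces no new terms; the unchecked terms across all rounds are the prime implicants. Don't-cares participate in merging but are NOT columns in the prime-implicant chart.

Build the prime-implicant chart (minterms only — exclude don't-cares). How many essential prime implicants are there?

5

[col 0] 00000*, 00010*, 00011*, 00101*, 00110*, 00111*, 01000*, 01001*, 01010*, 01011*, 01100*, 01110*, 01111*, 10000*, 10010*, 10011*, 10111*, 11001*, 11010*, 11101*, 11111*
[col 1] -0000*, -0010*, -0011*, -0111*, -1001, -1010*, -1111*, 0-000*, 0-010*, 0-011*, 0-110*, 0-111*, 00-10*, 00-11*, 000-0*, 0001-*, 001-1, 0011-*, 01-00*, 01-10*, 01-11*, 010-0*, 010-1*, 0100-*, 0101-*, 011-0*, 0111-*, 1-010*, 1-111*, 10-11*, 100-0*, 1001-*, 11-01, 111-1
[col 2] --010, --111, -0-11, -00-0, -001-, 0--10*, 0--11*, 0-0-0, 0-01-*, 0-11-*, 00-1-*, 01--0, 01-1-*, 010--
[col 3] 0--1-
Prime implicants: --010, --111, -0-11, -00-0, -001-, -1001, 0--1-, 0-0-0, 001-1, 01--0, 010--, 11-01, 111-1
PI chart (minterm → PIs covering it):
  0 | -00-0,0-0-0
  2 | --010,-00-0,-001-,0--1-,0-0-0
  3 | -0-11,-001-,0--1-
  5 | 001-1  (sole → essential)
  6 | 0--1-  (sole → essential)
  7 | --111,-0-11,0--1-,001-1
  8 | 0-0-0,01--0,010--
  9 | -1001,010--
  11 | 0--1-,010--
  12 | 01--0  (sole → essential)
  14 | 0--1-,01--0
  15 | --111,0--1-
  16 | -00-0  (sole → essential)
  18 | --010,-00-0,-001-
  19 | -0-11,-001-
  23 | --111,-0-11
  25 | -1001,11-01
  26 | --010  (sole → essential)
  29 | 11-01,111-1
  31 | --111,111-1
Essential prime implicants: --010, -00-0, 0--1-, 001-1, 01--0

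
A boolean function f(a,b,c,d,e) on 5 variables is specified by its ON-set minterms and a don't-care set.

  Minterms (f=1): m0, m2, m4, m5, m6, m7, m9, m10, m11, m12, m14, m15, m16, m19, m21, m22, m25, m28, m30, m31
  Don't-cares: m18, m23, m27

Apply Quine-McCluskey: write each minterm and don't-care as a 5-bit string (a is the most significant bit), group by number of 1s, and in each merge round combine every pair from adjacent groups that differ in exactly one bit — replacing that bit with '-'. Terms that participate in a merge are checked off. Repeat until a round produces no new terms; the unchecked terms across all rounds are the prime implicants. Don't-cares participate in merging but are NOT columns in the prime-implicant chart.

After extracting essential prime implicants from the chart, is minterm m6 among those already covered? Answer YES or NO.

NO

Round 0: 00000✓ 00010✓ 00100✓ 00101✓ 00110✓ 00111✓ 01001✓ 01010✓ 01011✓ 01100✓ 01110✓ 01111✓ 10000✓ 10010✓ 10011✓ 10101✓ 10110✓ 10111✓ 11001✓ 11011✓ 11100✓ 11110✓ 11111✓
Round 1: -0000✓ -0010✓ -0101✓ -0110✓ -0111✓ -1001✓ -1011✓ -1100✓ -1110✓ -1111✓ 0-010✓ 0-100✓ 0-110✓ 0-111✓ 00-00✓ 00-10✓ 000-0✓ 001-0✓ 001-1✓ 0010-✓ 0011-✓ 01-10✓ 01-11✓ 010-1✓ 0101-✓ 011-0✓ 0111-✓ 1-011✓ 1-110✓ 1-111✓ 10-10✓ 10-11✓ 100-0✓ 1001-✓ 101-1✓ 1011-✓ 11-11✓ 110-1✓ 111-0✓ 1111-✓
Round 2: --110✓ --111✓ -0-10 -00-0 -01-1 -011-✓ -1-11 -10-1 -11-0 -111-✓ 0--10 0-1-0 0-11-✓ 00--0 001-- 01-1- 1--11 1-11-✓ 10-1-
Round 3: --11-
PIs = {--11-, -0-10, -00-0, -01-1, -1-11, -10-1, -11-0, 0--10, 0-1-0, 00--0, 001--, 01-1-, 1--11, 10-1-}
Coverage chart:
  m0: -00-0,00--0
  m2: -0-10,-00-0,0--10,00--0
  m4: 0-1-0,00--0,001--
  m5: -01-1,001--
  m6: --11-,-0-10,0--10,0-1-0,00--0,001--
  m7: --11-,-01-1,001--
  m9: -10-1 ←essential
  m10: 0--10,01-1-
  m11: -1-11,-10-1,01-1-
  m12: -11-0,0-1-0
  m14: --11-,-11-0,0--10,0-1-0,01-1-
  m15: --11-,-1-11,01-1-
  m16: -00-0 ←essential
  m19: 1--11,10-1-
  m21: -01-1 ←essential
  m22: --11-,-0-10,10-1-
  m25: -10-1 ←essential
  m28: -11-0 ←essential
  m30: --11-,-11-0
  m31: --11-,-1-11,1--11
Essential: -00-0, -01-1, -10-1, -11-0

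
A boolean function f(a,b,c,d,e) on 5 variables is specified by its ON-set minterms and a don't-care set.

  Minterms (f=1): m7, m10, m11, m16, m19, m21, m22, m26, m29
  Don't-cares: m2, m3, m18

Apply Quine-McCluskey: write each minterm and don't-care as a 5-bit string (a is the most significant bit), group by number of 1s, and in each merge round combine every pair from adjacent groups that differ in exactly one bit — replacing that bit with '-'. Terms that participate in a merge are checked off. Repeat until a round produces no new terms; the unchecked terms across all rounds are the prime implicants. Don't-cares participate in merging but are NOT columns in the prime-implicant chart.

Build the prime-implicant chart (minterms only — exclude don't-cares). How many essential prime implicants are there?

7

Round 0: 00010✓ 00011✓ 00111✓ 01010✓ 01011✓ 10000✓ 10010✓ 10011✓ 10101✓ 10110✓ 11010✓ 11101✓
Round 1: -0010✓ -0011✓ -1010✓ 0-010✓ 0-011✓ 00-11 0001-✓ 0101-✓ 1-010✓ 1-101 10-10 100-0 1001-✓
Round 2: --010 -001- 0-01-
PIs = {--010, -001-, 0-01-, 00-11, 1-101, 10-10, 100-0}
Coverage chart:
  m7: 00-11 ←essential
  m10: --010,0-01-
  m11: 0-01- ←essential
  m16: 100-0 ←essential
  m19: -001- ←essential
  m21: 1-101 ←essential
  m22: 10-10 ←essential
  m26: --010 ←essential
  m29: 1-101 ←essential
Essential: --010, -001-, 0-01-, 00-11, 1-101, 10-10, 100-0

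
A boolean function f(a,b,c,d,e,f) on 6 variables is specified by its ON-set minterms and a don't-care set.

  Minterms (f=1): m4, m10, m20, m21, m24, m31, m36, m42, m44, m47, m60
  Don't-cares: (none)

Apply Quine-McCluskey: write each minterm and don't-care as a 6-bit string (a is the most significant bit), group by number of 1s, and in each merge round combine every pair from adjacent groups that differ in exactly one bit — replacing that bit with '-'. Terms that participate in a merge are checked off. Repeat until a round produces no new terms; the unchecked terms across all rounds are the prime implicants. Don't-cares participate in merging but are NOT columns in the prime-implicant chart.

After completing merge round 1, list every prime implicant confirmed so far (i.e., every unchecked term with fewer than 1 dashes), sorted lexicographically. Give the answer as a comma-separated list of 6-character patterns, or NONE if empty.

[col 0] 000100*, 001010*, 010100*, 010101*, 011000, 011111, 100100*, 101010*, 101100*, 101111, 111100*
[col 1] -00100, -01010, 0-0100, 01010-, 1-1100, 10-100
Prime implicants: -00100, -01010, 0-0100, 01010-, 011000, 011111, 1-1100, 10-100, 101111

011000, 011111, 101111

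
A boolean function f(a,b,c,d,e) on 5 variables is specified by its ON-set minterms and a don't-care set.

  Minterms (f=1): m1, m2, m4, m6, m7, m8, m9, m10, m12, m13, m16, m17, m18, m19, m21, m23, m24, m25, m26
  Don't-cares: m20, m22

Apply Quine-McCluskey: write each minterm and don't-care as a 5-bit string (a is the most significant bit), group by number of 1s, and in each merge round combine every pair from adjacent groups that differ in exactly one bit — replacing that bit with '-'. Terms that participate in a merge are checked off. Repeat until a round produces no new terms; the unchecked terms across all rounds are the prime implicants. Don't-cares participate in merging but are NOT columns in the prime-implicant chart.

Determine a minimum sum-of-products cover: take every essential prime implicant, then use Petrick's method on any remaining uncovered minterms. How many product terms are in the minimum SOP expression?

7

size-2^0 implicants → 00001(✓)  00010(✓)  00100(✓)  00110(✓)  00111(✓)  01000(✓)  01001(✓)  01010(✓)  01100(✓)  01101(✓)  10000(✓)  10001(✓)  10010(✓)  10011(✓)  10100(✓)  10101(✓)  10110(✓)  10111(✓)  11000(✓)  11001(✓)  11010(✓)
size-2^1 implicants → -0001(✓)  -0010(✓)  -0100(✓)  -0110(✓)  -0111(✓)  -1000(✓)  -1001(✓)  -1010(✓)  0-001(✓)  0-010(✓)  0-100  00-10(✓)  001-0(✓)  0011-(✓)  01-00(✓)  01-01(✓)  010-0(✓)  0100-(✓)  0110-(✓)  1-000(✓)  1-001(✓)  1-010(✓)  10-00(✓)  10-01(✓)  10-10(✓)  10-11(✓)  100-0(✓)  100-1(✓)  1000-(✓)  1001-(✓)  101-0(✓)  101-1(✓)  1010-(✓)  1011-(✓)  110-0(✓)  1100-(✓)
size-2^2 implicants → --001  --010  -0-10  -01-0  -011-  -10-0  -100-  01-0-  1-0-0  1-00-  10--0(✓)  10--1(✓)  10-0-(✓)  10-1-(✓)  100--(✓)  101--(✓)
size-2^3 implicants → 10---
Unchecked terms (primes): --001, --010, -0-10, -01-0, -011-, -10-0, -100-, 0-100, 01-0-, 1-0-0, 1-00-, 10---
Minterm coverage:
  m1 ⊆ --001 [E]
  m2 ⊆ --010,-0-10
  m4 ⊆ -01-0,0-100
  m6 ⊆ -0-10,-01-0,-011-
  m7 ⊆ -011- [E]
  m8 ⊆ -10-0,-100-,01-0-
  m9 ⊆ --001,-100-,01-0-
  m10 ⊆ --010,-10-0
  m12 ⊆ 0-100,01-0-
  m13 ⊆ 01-0- [E]
  m16 ⊆ 1-0-0,1-00-,10---
  m17 ⊆ --001,1-00-,10---
  m18 ⊆ --010,-0-10,1-0-0,10---
  m19 ⊆ 10--- [E]
  m21 ⊆ 10--- [E]
  m23 ⊆ -011-,10---
  m24 ⊆ -10-0,-100-,1-0-0,1-00-
  m25 ⊆ --001,-100-,1-00-
  m26 ⊆ --010,-10-0,1-0-0
E = {--001, -011-, 01-0-, 10---}
Petrick residual → --010, -01-0, -10-0
Cover = c'd'e + c'de' + b'ce' + b'cd + bc'e' + a'bd' + ab'  |cover|=7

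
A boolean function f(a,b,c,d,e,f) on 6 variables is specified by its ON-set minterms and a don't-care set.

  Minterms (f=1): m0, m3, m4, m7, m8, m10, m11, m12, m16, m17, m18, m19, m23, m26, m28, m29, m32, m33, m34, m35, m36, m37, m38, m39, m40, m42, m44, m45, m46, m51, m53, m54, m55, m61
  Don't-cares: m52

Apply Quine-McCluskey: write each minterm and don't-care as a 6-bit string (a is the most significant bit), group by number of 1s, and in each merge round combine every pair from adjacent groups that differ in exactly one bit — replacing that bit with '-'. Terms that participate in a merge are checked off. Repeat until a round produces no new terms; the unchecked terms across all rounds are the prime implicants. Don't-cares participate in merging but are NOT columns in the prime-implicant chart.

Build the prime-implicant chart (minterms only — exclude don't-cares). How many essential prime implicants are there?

Round 0: 000000✓ 000011✓ 000100✓ 000111✓ 001000✓ 001010✓ 001011✓ 001100✓ 010000✓ 010001✓ 010010✓ 010011✓ 010111✓ 011010✓ 011100✓ 011101✓ 100000✓ 100001✓ 100010✓ 100011✓ 100100✓ 100101✓ 100110✓ 100111✓ 101000✓ 101010✓ 101100✓ 101101✓ 101110✓ 110011✓ 110100✓ 110101✓ 110110✓ 110111✓ 111101✓
Round 1: -00000✓ -00011✓ -00100✓ -00111✓ -01000✓ -01010✓ -01100✓ -10011✓ -10111✓ -11101 0-0000 0-0011✓ 0-0111✓ 0-1010 0-1100 00-000✓ 00-011 00-100✓ 000-00✓ 000-11✓ 001-00✓ 0010-0✓ 00101- 01-010 010-11✓ 0100-0✓ 0100-1✓ 01000-✓ 01001-✓ 01110- 1-0011✓ 1-0100✓ 1-0101✓ 1-0110✓ 1-0111✓ 1-1101✓ 10-000✓ 10-010✓ 10-100✓ 10-101✓ 10-110✓ 100-00✓ 100-01✓ 100-10✓ 100-11✓ 1000-0✓ 1000-1✓ 10000-✓ 10001-✓ 1001-0✓ 1001-1✓ 10010-✓ 10011-✓ 101-00✓ 101-10✓ 1010-0✓ 1011-0✓ 10110-✓ 11-101✓ 110-11✓ 1101-0✓ 1101-1✓ 11010-✓ 11011-✓
Round 2: --0011✓ --0111✓ -0-000✓ -0-100✓ -00-00✓ -00-11✓ -01-00✓ -010-0 -10-11✓ 0-0-11✓ 00--00✓ 0100-- 1--101 1-0-11✓ 1-01-0✓ 1-01-1✓ 1-010-✓ 1-011-✓ 10--00✓ 10--10✓ 10-0-0✓ 10-1-0✓ 10-10- 100--0✓ 100--1✓ 100-0-✓ 100-1-✓ 1000--✓ 1001--✓ 101--0✓ 1101--✓
Round 3: --0-11 -0--00 1-01-- 10---0 100---
PIs = {--0-11, -0--00, -010-0, -11101, 0-0000, 0-1010, 0-1100, 00-011, 00101-, 01-010, 0100--, 01110-, 1--101, 1-01--, 10---0, 10-10-, 100---}
Coverage chart:
  m0: -0--00,0-0000
  m3: --0-11,00-011
  m4: -0--00 ←essential
  m7: --0-11 ←essential
  m8: -0--00,-010-0
  m10: -010-0,0-1010,00101-
  m11: 00-011,00101-
  m12: -0--00,0-1100
  m16: 0-0000,0100--
  m17: 0100-- ←essential
  m18: 01-010,0100--
  m19: --0-11,0100--
  m23: --0-11 ←essential
  m26: 0-1010,01-010
  m28: 0-1100,01110-
  m29: -11101,01110-
  m32: -0--00,10---0,100---
  m33: 100--- ←essential
  m34: 10---0,100---
  m35: --0-11,100---
  m36: -0--00,1-01--,10---0,10-10-,100---
  m37: 1--101,1-01--,10-10-,100---
  m38: 1-01--,10---0,100---
  m39: --0-11,1-01--,100---
  m40: -0--00,-010-0,10---0
  m42: -010-0,10---0
  m44: -0--00,10---0,10-10-
  m45: 1--101,10-10-
  m46: 10---0 ←essential
  m51: --0-11 ←essential
  m53: 1--101,1-01--
  m54: 1-01-- ←essential
  m55: --0-11,1-01--
  m61: -11101,1--101
Essential: --0-11, -0--00, 0100--, 1-01--, 10---0, 100---

6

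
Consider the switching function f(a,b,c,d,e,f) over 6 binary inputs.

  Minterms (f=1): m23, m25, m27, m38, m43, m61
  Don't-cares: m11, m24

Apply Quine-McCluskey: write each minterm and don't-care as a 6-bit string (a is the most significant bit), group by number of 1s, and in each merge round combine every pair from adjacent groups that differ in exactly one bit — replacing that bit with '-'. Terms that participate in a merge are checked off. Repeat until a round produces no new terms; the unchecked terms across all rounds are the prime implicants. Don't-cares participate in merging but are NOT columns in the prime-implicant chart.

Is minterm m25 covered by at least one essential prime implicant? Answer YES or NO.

NO

[col 0] 001011*, 010111, 011000*, 011001*, 011011*, 100110, 101011*, 111101
[col 1] -01011, 0-1011, 0110-1, 01100-
Prime implicants: -01011, 0-1011, 010111, 0110-1, 01100-, 100110, 111101
PI chart (minterm → PIs covering it):
  23 | 010111  (sole → essential)
  25 | 0110-1,01100-
  27 | 0-1011,0110-1
  38 | 100110  (sole → essential)
  43 | -01011  (sole → essential)
  61 | 111101  (sole → essential)
Essential prime implicants: -01011, 010111, 100110, 111101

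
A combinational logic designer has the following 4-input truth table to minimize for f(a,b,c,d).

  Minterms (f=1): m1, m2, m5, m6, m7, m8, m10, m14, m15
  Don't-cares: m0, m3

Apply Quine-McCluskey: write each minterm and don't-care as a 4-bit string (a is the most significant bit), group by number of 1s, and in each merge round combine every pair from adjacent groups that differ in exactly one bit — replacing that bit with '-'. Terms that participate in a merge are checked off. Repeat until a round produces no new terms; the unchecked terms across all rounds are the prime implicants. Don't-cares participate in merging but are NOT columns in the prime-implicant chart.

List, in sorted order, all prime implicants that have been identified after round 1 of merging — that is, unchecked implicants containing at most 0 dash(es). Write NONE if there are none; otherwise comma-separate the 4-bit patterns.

NONE

[col 0] 0000*, 0001*, 0010*, 0011*, 0101*, 0110*, 0111*, 1000*, 1010*, 1110*, 1111*
[col 1] -000*, -010*, -110*, -111*, 0-01*, 0-10*, 0-11*, 00-0*, 00-1*, 000-*, 001-*, 01-1*, 011-*, 1-10*, 10-0*, 111-*
[col 2] --10, -0-0, -11-, 0--1, 0-1-, 00--
Prime implicants: --10, -0-0, -11-, 0--1, 0-1-, 00--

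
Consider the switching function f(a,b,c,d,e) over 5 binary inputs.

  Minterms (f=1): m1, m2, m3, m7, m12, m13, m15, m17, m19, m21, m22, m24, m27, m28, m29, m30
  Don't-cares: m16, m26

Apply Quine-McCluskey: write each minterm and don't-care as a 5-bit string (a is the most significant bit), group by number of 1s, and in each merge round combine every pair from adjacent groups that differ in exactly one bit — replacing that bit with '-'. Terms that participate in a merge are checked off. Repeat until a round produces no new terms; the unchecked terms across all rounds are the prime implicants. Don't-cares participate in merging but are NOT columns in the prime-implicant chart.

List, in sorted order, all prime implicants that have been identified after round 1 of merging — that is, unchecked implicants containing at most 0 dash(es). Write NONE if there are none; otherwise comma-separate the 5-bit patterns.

[col 0] 00001*, 00010*, 00011*, 00111*, 01100*, 01101*, 01111*, 10000*, 10001*, 10011*, 10101*, 10110*, 11000*, 11010*, 11011*, 11100*, 11101*, 11110*
[col 1] -0001*, -0011*, -1100*, -1101*, 0-111, 00-11, 000-1*, 0001-, 011-1, 0110-*, 1-000, 1-011, 1-101, 1-110, 10-01, 100-1*, 1000-, 11-00*, 11-10*, 110-0*, 1101-, 111-0*, 1110-*
[col 2] -00-1, -110-, 11--0
Prime implicants: -00-1, -110-, 0-111, 00-11, 0001-, 011-1, 1-000, 1-011, 1-101, 1-110, 10-01, 1000-, 11--0, 1101-

NONE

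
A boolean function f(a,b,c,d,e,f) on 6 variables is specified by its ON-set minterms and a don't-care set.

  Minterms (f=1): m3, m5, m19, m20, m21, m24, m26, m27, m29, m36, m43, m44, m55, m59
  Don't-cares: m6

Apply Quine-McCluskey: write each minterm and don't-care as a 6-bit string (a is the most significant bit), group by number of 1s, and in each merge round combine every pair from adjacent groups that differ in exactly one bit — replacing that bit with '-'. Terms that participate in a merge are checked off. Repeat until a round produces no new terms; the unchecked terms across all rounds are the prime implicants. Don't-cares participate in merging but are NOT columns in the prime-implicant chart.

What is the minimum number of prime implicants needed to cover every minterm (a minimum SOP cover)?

Round 0: 000011✓ 000101✓ 000110 010011✓ 010100✓ 010101✓ 011000✓ 011010✓ 011011✓ 011101✓ 100100✓ 101011✓ 101100✓ 110111 111011✓
Round 1: -11011 0-0011 0-0101 01-011 01-101 01010- 0110-0 01101- 1-1011 10-100
PIs = {-11011, 0-0011, 0-0101, 000110, 01-011, 01-101, 01010-, 0110-0, 01101-, 1-1011, 10-100, 110111}
Coverage chart:
  m3: 0-0011 ←essential
  m5: 0-0101 ←essential
  m19: 0-0011,01-011
  m20: 01010- ←essential
  m21: 0-0101,01-101,01010-
  m24: 0110-0 ←essential
  m26: 0110-0,01101-
  m27: -11011,01-011,01101-
  m29: 01-101 ←essential
  m36: 10-100 ←essential
  m43: 1-1011 ←essential
  m44: 10-100 ←essential
  m55: 110111 ←essential
  m59: -11011,1-1011
Essential: 0-0011, 0-0101, 01-101, 01010-, 0110-0, 1-1011, 10-100, 110111
Petrick residual → -11011
Min cover (9 terms): bcd'ef + a'c'd'ef + a'c'de'f + a'bde'f + a'bc'de' + a'bcd'f' + acd'ef + ab'de'f' + abc'def

9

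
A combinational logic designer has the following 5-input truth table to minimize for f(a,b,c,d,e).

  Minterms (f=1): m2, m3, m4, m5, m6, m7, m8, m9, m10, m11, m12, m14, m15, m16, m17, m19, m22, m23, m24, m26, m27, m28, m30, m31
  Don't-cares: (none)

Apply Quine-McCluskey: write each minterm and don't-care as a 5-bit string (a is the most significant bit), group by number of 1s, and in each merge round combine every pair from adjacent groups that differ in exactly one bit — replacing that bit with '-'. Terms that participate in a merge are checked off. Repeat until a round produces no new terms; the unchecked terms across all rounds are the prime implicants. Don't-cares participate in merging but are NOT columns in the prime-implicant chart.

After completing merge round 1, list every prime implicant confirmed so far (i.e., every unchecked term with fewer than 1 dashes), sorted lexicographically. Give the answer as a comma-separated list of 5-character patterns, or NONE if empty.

NONE

[col 0] 00010*, 00011*, 00100*, 00101*, 00110*, 00111*, 01000*, 01001*, 01010*, 01011*, 01100*, 01110*, 01111*, 10000*, 10001*, 10011*, 10110*, 10111*, 11000*, 11010*, 11011*, 11100*, 11110*, 11111*
[col 1] -0011*, -0110*, -0111*, -1000*, -1010*, -1011*, -1100*, -1110*, -1111*, 0-010*, 0-011*, 0-100*, 0-110*, 0-111*, 00-10*, 00-11*, 0001-*, 001-0*, 001-1*, 0010-*, 0011-*, 01-00*, 01-10*, 01-11*, 010-0*, 010-1*, 0100-*, 0101-*, 011-0*, 0111-*, 1-000, 1-011*, 1-110*, 1-111*, 10-11*, 100-1, 1000-, 1011-*, 11-00*, 11-10*, 11-11*, 110-0*, 1101-*, 111-0*, 1111-*
[col 2] --011*, --110*, --111*, -0-11*, -011-*, -1-00*, -1-10*, -1-11*, -10-0*, -101-*, -11-0*, -111-*, 0--10*, 0--11*, 0-01-*, 0-1-0, 0-11-*, 00-1-*, 001--, 01--0*, 01-1-*, 010--, 1--11*, 1-11-*, 11--0*, 11-1-*
[col 3] ---11, --11-, -1--0, -1-1-, 0--1-
Prime implicants: ---11, --11-, -1--0, -1-1-, 0--1-, 0-1-0, 001--, 010--, 1-000, 100-1, 1000-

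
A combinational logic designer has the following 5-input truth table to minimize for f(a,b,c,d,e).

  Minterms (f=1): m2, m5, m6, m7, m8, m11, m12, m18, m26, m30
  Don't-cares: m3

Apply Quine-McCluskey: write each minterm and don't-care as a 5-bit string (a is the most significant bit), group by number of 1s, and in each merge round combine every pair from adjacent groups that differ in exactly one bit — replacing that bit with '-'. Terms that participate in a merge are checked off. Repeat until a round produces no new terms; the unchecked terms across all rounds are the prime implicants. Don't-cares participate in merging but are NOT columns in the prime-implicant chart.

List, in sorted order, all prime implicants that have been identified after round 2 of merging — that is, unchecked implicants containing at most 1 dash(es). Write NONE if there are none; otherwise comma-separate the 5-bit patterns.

-0010, 0-011, 001-1, 01-00, 1-010, 11-10

size-2^0 implicants → 00010(✓)  00011(✓)  00101(✓)  00110(✓)  00111(✓)  01000(✓)  01011(✓)  01100(✓)  10010(✓)  11010(✓)  11110(✓)
size-2^1 implicants → -0010  0-011  00-10(✓)  00-11(✓)  0001-(✓)  001-1  0011-(✓)  01-00  1-010  11-10
size-2^2 implicants → 00-1-
Unchecked terms (primes): -0010, 0-011, 00-1-, 001-1, 01-00, 1-010, 11-10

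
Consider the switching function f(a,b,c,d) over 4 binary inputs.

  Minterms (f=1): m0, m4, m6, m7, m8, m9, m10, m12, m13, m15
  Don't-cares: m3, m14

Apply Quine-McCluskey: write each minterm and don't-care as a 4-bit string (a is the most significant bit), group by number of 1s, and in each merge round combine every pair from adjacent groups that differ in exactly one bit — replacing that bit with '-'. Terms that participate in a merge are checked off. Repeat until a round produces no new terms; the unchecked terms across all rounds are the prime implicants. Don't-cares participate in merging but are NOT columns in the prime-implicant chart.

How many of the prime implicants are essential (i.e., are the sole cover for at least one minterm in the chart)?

size-2^0 implicants → 0000(✓)  0011(✓)  0100(✓)  0110(✓)  0111(✓)  1000(✓)  1001(✓)  1010(✓)  1100(✓)  1101(✓)  1110(✓)  1111(✓)
size-2^1 implicants → -000(✓)  -100(✓)  -110(✓)  -111(✓)  0-00(✓)  0-11  01-0(✓)  011-(✓)  1-00(✓)  1-01(✓)  1-10(✓)  10-0(✓)  100-(✓)  11-0(✓)  11-1(✓)  110-(✓)  111-(✓)
size-2^2 implicants → --00  -1-0  -11-  1--0  1-0-  11--
Unchecked terms (primes): --00, -1-0, -11-, 0-11, 1--0, 1-0-, 11--
Minterm coverage:
  m0 ⊆ --00 [E]
  m4 ⊆ --00,-1-0
  m6 ⊆ -1-0,-11-
  m7 ⊆ -11-,0-11
  m8 ⊆ --00,1--0,1-0-
  m9 ⊆ 1-0- [E]
  m10 ⊆ 1--0 [E]
  m12 ⊆ --00,-1-0,1--0,1-0-,11--
  m13 ⊆ 1-0-,11--
  m15 ⊆ -11-,11--
E = {--00, 1--0, 1-0-}

3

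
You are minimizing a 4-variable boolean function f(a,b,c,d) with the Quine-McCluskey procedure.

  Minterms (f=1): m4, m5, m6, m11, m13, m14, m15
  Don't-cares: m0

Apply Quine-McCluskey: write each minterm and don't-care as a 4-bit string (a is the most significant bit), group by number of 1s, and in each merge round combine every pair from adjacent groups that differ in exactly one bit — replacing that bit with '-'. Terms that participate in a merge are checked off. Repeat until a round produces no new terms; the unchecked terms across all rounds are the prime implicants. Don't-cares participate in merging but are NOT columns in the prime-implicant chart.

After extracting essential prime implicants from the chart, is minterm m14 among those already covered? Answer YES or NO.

NO

size-2^0 implicants → 0000(✓)  0100(✓)  0101(✓)  0110(✓)  1011(✓)  1101(✓)  1110(✓)  1111(✓)
size-2^1 implicants → -101  -110  0-00  01-0  010-  1-11  11-1  111-
Unchecked terms (primes): -101, -110, 0-00, 01-0, 010-, 1-11, 11-1, 111-
Minterm coverage:
  m4 ⊆ 0-00,01-0,010-
  m5 ⊆ -101,010-
  m6 ⊆ -110,01-0
  m11 ⊆ 1-11 [E]
  m13 ⊆ -101,11-1
  m14 ⊆ -110,111-
  m15 ⊆ 1-11,11-1,111-
E = {1-11}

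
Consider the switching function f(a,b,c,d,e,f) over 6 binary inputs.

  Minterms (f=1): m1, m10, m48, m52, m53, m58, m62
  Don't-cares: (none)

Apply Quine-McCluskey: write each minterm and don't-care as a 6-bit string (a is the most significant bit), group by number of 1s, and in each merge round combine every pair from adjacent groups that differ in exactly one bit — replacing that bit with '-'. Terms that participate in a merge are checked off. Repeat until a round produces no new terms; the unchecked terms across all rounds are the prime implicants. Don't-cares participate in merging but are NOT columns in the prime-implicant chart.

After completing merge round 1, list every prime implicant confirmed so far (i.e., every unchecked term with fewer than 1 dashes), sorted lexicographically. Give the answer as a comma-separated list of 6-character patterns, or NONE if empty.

[col 0] 000001, 001010, 110000*, 110100*, 110101*, 111010*, 111110*
[col 1] 110-00, 11010-, 111-10
Prime implicants: 000001, 001010, 110-00, 11010-, 111-10

000001, 001010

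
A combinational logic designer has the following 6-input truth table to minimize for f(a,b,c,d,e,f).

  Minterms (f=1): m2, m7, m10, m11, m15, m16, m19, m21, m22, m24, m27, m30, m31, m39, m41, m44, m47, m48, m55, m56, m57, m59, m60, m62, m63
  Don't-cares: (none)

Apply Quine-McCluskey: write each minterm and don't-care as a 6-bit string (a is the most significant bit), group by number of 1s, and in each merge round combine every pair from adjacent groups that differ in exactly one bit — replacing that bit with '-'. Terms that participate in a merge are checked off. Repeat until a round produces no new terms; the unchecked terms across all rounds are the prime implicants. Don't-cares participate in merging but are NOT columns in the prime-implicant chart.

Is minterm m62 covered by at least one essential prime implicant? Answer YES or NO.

Round 0: 000010✓ 000111✓ 001010✓ 001011✓ 001111✓ 010000✓ 010011✓ 010101 010110✓ 011000✓ 011011✓ 011110✓ 011111✓ 100111✓ 101001✓ 101100✓ 101111✓ 110000✓ 110111✓ 111000✓ 111001✓ 111011✓ 111100✓ 111110✓ 111111✓
Round 1: -00111✓ -01111✓ -10000✓ -11000✓ -11011✓ -11110✓ -11111✓ 0-1011✓ 0-1111✓ 00-010 00-111✓ 001-11✓ 00101- 01-000✓ 01-011 01-110 011-11✓ 01111-✓ 1-0111✓ 1-1001 1-1100 1-1111✓ 10-111✓ 11-000✓ 11-111✓ 111-00 111-11✓ 1110-1 11100- 1111-0 11111-✓
Round 2: --1111 -0-111 -1-000 -11-11 -1111- 0-1-11 1--111
PIs = {--1111, -0-111, -1-000, -11-11, -1111-, 0-1-11, 00-010, 00101-, 01-011, 01-110, 010101, 1--111, 1-1001, 1-1100, 111-00, 1110-1, 11100-, 1111-0}
Coverage chart:
  m2: 00-010 ←essential
  m7: -0-111 ←essential
  m10: 00-010,00101-
  m11: 0-1-11,00101-
  m15: --1111,-0-111,0-1-11
  m16: -1-000 ←essential
  m19: 01-011 ←essential
  m21: 010101 ←essential
  m22: 01-110 ←essential
  m24: -1-000 ←essential
  m27: -11-11,0-1-11,01-011
  m30: -1111-,01-110
  m31: --1111,-11-11,-1111-,0-1-11
  m39: -0-111,1--111
  m41: 1-1001 ←essential
  m44: 1-1100 ←essential
  m47: --1111,-0-111,1--111
  m48: -1-000 ←essential
  m55: 1--111 ←essential
  m56: -1-000,111-00,11100-
  m57: 1-1001,1110-1,11100-
  m59: -11-11,1110-1
  m60: 1-1100,111-00,1111-0
  m62: -1111-,1111-0
  m63: --1111,-11-11,-1111-,1--111
Essential: -0-111, -1-000, 00-010, 01-011, 01-110, 010101, 1--111, 1-1001, 1-1100

NO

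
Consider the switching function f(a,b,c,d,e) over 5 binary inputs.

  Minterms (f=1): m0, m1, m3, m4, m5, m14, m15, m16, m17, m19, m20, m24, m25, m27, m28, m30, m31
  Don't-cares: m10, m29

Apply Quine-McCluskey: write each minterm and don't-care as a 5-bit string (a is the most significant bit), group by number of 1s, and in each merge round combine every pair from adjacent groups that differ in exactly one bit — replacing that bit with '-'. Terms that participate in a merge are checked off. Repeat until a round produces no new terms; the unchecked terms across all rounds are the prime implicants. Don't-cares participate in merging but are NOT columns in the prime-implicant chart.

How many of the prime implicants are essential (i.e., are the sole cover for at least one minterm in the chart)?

3

[col 0] 00000*, 00001*, 00011*, 00100*, 00101*, 01010*, 01110*, 01111*, 10000*, 10001*, 10011*, 10100*, 11000*, 11001*, 11011*, 11100*, 11101*, 11110*, 11111*
[col 1] -0000*, -0001*, -0011*, -0100*, -1110*, -1111*, 00-00*, 00-01*, 000-1*, 0000-*, 0010-*, 01-10, 0111-*, 1-000*, 1-001*, 1-011*, 1-100*, 10-00*, 100-1*, 1000-*, 11-00*, 11-01*, 11-11*, 110-1*, 1100-*, 111-0*, 111-1*, 1110-*, 1111-*
[col 2] -0-00, -00-1, -000-, -111-, 00-0-, 1--00, 1-0-1, 1-00-, 11--1, 11-0-, 111--
Prime implicants: -0-00, -00-1, -000-, -111-, 00-0-, 01-10, 1--00, 1-0-1, 1-00-, 11--1, 11-0-, 111--
PI chart (minterm → PIs covering it):
  0 | -0-00,-000-,00-0-
  1 | -00-1,-000-,00-0-
  3 | -00-1  (sole → essential)
  4 | -0-00,00-0-
  5 | 00-0-  (sole → essential)
  14 | -111-,01-10
  15 | -111-  (sole → essential)
  16 | -0-00,-000-,1--00,1-00-
  17 | -00-1,-000-,1-0-1,1-00-
  19 | -00-1,1-0-1
  20 | -0-00,1--00
  24 | 1--00,1-00-,11-0-
  25 | 1-0-1,1-00-,11--1,11-0-
  27 | 1-0-1,11--1
  28 | 1--00,11-0-,111--
  30 | -111-,111--
  31 | -111-,11--1,111--
Essential prime implicants: -00-1, -111-, 00-0-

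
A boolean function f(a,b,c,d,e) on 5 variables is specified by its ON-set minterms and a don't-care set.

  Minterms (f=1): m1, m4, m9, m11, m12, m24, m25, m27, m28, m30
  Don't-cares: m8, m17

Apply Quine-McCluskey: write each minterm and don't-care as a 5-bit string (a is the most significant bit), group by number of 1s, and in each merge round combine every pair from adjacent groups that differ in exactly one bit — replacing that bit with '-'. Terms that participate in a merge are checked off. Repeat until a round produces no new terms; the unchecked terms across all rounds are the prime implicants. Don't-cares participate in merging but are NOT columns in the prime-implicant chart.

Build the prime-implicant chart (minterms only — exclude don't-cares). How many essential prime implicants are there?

size-2^0 implicants → 00001(✓)  00100(✓)  01000(✓)  01001(✓)  01011(✓)  01100(✓)  10001(✓)  11000(✓)  11001(✓)  11011(✓)  11100(✓)  11110(✓)
size-2^1 implicants → -0001(✓)  -1000(✓)  -1001(✓)  -1011(✓)  -1100(✓)  0-001(✓)  0-100  01-00(✓)  010-1(✓)  0100-(✓)  1-001(✓)  11-00(✓)  110-1(✓)  1100-(✓)  111-0
size-2^2 implicants → --001  -1-00  -10-1  -100-
Unchecked terms (primes): --001, -1-00, -10-1, -100-, 0-100, 111-0
Minterm coverage:
  m1 ⊆ --001 [E]
  m4 ⊆ 0-100 [E]
  m9 ⊆ --001,-10-1,-100-
  m11 ⊆ -10-1 [E]
  m12 ⊆ -1-00,0-100
  m24 ⊆ -1-00,-100-
  m25 ⊆ --001,-10-1,-100-
  m27 ⊆ -10-1 [E]
  m28 ⊆ -1-00,111-0
  m30 ⊆ 111-0 [E]
E = {--001, -10-1, 0-100, 111-0}

4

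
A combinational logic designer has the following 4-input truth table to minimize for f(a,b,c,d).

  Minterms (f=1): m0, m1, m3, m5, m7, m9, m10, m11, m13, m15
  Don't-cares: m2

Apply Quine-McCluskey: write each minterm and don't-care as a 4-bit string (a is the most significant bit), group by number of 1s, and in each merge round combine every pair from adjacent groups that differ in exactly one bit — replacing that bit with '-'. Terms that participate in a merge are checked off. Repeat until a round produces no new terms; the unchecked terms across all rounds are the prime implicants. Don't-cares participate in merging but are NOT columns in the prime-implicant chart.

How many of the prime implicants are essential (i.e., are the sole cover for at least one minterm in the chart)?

size-2^0 implicants → 0000(✓)  0001(✓)  0010(✓)  0011(✓)  0101(✓)  0111(✓)  1001(✓)  1010(✓)  1011(✓)  1101(✓)  1111(✓)
size-2^1 implicants → -001(✓)  -010(✓)  -011(✓)  -101(✓)  -111(✓)  0-01(✓)  0-11(✓)  00-0(✓)  00-1(✓)  000-(✓)  001-(✓)  01-1(✓)  1-01(✓)  1-11(✓)  10-1(✓)  101-(✓)  11-1(✓)
size-2^2 implicants → --01(✓)  --11(✓)  -0-1(✓)  -01-  -1-1(✓)  0--1(✓)  00--  1--1(✓)
size-2^3 implicants → ---1
Unchecked terms (primes): ---1, -01-, 00--
Minterm coverage:
  m0 ⊆ 00-- [E]
  m1 ⊆ ---1,00--
  m3 ⊆ ---1,-01-,00--
  m5 ⊆ ---1 [E]
  m7 ⊆ ---1 [E]
  m9 ⊆ ---1 [E]
  m10 ⊆ -01- [E]
  m11 ⊆ ---1,-01-
  m13 ⊆ ---1 [E]
  m15 ⊆ ---1 [E]
E = {---1, -01-, 00--}

3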